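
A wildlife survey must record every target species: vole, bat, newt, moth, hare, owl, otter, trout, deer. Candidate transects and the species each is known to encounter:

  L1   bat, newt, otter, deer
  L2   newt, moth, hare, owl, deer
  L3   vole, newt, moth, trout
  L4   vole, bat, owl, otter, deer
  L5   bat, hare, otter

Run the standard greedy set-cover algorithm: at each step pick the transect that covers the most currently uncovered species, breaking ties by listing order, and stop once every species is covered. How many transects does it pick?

3

Pick 1: L2 covers 5 new species (newt, moth, hare, owl, deer).
Pick 2: L4 covers 3 new species (vole, bat, otter).
Pick 3: L3 covers 1 new species (trout).
Greedy uses 3 transects.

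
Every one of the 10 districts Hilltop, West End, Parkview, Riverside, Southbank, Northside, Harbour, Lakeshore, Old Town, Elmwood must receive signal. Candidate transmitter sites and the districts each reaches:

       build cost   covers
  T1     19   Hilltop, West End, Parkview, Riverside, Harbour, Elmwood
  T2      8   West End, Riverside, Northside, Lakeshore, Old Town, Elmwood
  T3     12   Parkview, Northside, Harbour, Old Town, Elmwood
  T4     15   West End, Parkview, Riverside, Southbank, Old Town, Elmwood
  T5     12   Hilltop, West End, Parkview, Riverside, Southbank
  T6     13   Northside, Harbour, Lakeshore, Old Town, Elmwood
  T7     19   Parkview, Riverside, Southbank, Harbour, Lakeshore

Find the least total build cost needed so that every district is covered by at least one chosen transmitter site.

25

T5, T6 cover every district at build cost 12 + 13 = 25.
Any cover uses at least 2 transmitter sites; among all covering selections none totals below 25.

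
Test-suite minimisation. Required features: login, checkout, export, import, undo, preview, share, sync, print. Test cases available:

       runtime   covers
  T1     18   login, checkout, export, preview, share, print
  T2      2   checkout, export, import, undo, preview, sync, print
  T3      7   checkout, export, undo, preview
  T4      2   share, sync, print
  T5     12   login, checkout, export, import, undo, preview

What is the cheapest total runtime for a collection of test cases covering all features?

14

T4, T5 cover every feature at runtime 2 + 12 = 14.
Any cover uses at least 2 test cases; among all covering selections none totals below 14.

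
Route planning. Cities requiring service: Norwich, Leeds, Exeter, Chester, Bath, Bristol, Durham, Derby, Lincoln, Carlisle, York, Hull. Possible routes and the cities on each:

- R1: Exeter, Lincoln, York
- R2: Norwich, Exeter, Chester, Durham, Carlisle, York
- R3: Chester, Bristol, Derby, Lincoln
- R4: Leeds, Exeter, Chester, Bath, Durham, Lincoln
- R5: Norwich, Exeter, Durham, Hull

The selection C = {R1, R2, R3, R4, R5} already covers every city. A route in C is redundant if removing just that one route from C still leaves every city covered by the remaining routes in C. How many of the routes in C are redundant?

1

Drop R1: the rest still cover every city — redundant.
Drop R2: Carlisle uncovered — not redundant.
Drop R3: Bristol, Derby uncovered — not redundant.
Drop R4: Leeds, Bath uncovered — not redundant.
Drop R5: Hull uncovered — not redundant.
1 redundant: R1.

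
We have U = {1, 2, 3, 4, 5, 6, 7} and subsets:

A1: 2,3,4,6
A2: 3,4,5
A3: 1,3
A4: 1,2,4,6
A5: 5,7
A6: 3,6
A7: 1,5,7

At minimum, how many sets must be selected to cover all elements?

A1, A7 together cover {1, 2, 3, 4, 5, 6, 7} — every element.
No single set contains all 7 elements, so 2 is optimal.

2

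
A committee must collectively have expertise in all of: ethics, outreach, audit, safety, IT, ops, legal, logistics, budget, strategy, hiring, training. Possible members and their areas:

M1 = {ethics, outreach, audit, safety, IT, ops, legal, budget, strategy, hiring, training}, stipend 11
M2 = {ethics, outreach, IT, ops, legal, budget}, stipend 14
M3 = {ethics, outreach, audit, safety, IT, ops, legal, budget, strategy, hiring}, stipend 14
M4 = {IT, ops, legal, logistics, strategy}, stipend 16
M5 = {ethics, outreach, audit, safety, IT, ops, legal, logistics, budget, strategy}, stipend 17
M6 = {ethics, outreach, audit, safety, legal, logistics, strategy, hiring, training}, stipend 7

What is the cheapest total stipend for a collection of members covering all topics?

18

M1, M6 cover every topic at stipend 11 + 7 = 18.
Any cover uses at least 2 members; among all covering selections none totals below 18.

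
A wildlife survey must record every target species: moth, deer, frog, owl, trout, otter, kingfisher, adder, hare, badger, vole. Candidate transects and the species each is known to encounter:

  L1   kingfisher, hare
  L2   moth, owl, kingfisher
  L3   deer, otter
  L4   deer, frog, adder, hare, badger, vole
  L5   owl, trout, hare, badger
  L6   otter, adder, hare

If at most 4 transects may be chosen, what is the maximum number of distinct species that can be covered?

Choosing L2, L3, L4, L5 covers {moth, deer, frog, owl, trout, otter, kingfisher, adder, hare, badger, vole} — 11 species.
That is all 11 species.

11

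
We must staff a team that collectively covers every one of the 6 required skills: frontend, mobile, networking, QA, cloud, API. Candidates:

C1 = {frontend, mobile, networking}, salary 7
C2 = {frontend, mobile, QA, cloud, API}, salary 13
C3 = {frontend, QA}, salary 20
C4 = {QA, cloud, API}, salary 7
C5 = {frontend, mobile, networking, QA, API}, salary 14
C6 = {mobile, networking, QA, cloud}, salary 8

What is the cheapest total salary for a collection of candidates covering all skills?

C1, C4 cover every skill at salary 7 + 7 = 14.
Any cover uses at least 2 candidates; among all covering selections none totals below 14.
Greedy by coverage-per-salary would pick C6, C2 for 21 — worse than the optimum 14.

14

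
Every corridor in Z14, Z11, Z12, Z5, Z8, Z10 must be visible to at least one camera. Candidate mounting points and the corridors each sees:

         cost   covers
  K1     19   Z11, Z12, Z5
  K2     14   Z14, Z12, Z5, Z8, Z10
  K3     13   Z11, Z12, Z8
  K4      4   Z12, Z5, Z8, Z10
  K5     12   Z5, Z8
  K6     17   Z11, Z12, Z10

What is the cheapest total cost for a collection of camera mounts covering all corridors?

K2, K3 cover every corridor at cost 14 + 13 = 27.
Any cover uses at least 2 camera mounts; among all covering selections none totals below 27.

27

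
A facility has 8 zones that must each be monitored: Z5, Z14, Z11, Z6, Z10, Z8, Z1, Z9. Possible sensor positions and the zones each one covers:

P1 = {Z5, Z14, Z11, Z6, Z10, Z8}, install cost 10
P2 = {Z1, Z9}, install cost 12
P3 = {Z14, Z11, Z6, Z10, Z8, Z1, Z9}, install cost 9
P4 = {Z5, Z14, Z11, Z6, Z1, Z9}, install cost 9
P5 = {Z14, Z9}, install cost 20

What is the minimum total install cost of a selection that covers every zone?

18

P3, P4 cover every zone at install cost 9 + 9 = 18.
Any cover uses at least 2 sensor positions; among all covering selections none totals below 18.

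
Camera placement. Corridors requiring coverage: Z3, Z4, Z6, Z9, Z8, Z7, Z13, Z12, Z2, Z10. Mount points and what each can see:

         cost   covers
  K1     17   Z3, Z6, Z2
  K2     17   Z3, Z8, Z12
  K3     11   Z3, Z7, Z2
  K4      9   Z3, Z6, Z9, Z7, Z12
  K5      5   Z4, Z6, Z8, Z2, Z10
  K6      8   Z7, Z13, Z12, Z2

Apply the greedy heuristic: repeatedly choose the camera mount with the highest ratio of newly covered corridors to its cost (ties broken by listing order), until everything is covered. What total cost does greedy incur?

Pick 1: K5 adds 5 new (Z4, Z6, Z8, Z2, Z10) at cost 5 (ratio 5/5).
Pick 2: K4 adds 4 new (Z3, Z9, Z7, Z12) at cost 9 (ratio 4/9).
Pick 3: K6 adds 1 new (Z13) at cost 8 (ratio 1/8).
Greedy total cost: 5 + 9 + 8 = 22.

22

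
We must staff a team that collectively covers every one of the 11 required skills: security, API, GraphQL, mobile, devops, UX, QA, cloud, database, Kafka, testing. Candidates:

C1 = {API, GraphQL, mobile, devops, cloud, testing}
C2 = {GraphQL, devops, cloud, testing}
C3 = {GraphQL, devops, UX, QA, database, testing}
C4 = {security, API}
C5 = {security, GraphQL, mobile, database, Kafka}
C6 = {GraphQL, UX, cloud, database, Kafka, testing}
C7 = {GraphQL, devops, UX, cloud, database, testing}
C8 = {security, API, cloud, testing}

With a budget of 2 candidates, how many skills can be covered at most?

9

Choosing C1, C3 covers {API, GraphQL, mobile, devops, UX, QA, cloud, database, testing} — 9 skills.
No choice of 2 candidates does better; here security, Kafka are left uncovered.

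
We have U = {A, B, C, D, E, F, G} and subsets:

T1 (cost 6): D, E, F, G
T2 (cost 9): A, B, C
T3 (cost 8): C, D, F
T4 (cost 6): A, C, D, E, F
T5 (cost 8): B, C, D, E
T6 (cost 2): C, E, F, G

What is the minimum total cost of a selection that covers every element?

T1, T2 cover every element at cost 6 + 9 = 15.
Any cover uses at least 2 sets; among all covering selections none totals below 15.
Greedy by coverage-per-cost would pick T6, T4, T5 for 16 — worse than the optimum 15.

15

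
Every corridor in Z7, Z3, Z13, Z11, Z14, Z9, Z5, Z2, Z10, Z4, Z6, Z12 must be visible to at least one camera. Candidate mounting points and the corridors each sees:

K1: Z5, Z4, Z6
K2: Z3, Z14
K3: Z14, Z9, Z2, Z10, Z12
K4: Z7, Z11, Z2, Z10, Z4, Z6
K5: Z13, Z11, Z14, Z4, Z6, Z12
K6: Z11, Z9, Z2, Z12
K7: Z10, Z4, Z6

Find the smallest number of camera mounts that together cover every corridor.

5

K1, K2, K3, K4, K5 together cover {Z7, Z3, Z13, Z11, Z14, Z9, Z5, Z2, Z10, Z4, Z6, Z12} — every corridor.
No 4 of the 7 camera mounts cover everything (all 35 size-4 selections fall short), so 5 is minimum.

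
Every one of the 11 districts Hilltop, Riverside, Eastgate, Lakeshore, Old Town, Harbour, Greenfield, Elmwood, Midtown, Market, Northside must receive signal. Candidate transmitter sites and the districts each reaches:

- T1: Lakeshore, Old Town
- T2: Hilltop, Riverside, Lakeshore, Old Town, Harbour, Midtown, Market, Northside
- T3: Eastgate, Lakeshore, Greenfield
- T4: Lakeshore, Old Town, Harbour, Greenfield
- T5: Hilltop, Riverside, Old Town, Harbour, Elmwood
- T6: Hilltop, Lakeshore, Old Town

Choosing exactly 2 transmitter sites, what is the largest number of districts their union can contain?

Choosing T2, T3 covers {Hilltop, Riverside, Eastgate, Lakeshore, Old Town, Harbour, Greenfield, Midtown, Market, Northside} — 10 districts.
No choice of 2 transmitter sites does better; here Elmwood is left uncovered.

10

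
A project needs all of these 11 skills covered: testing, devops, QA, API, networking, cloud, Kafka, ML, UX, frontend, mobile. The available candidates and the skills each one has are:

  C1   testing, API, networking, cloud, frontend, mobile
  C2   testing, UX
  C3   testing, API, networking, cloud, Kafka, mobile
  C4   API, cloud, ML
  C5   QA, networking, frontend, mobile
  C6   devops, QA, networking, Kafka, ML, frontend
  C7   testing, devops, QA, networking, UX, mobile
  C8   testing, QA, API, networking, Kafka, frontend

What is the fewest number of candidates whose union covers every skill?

C1, C2, C6 together cover {testing, devops, QA, API, networking, cloud, Kafka, ML, UX, frontend, mobile} — every skill.
No 2 of the 8 candidates cover everything (all 28 pairs fall short), so 3 is minimum.

3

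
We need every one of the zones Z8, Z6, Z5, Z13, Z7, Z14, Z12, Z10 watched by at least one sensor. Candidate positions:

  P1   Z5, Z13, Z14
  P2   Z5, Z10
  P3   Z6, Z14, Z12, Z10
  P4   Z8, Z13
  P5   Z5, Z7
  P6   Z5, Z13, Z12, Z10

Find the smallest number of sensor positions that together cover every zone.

P3, P4, P5 together cover {Z8, Z6, Z5, Z13, Z7, Z14, Z12, Z10} — every zone.
No 2 of the 6 sensor positions cover everything (all 15 pairs fall short), so 3 is minimum.
Greedy (largest uncovered first) would take P3, P1, P4, P5 — 4 sensor positions — but 3 suffice.

3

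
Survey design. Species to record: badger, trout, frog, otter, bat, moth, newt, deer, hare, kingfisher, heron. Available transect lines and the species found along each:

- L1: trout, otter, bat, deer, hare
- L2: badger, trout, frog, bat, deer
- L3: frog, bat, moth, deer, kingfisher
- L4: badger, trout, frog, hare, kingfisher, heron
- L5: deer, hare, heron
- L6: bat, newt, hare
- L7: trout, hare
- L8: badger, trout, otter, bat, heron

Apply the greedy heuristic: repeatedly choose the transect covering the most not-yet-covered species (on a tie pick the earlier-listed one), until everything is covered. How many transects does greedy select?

4

Pick 1: L4 covers 6 new species (badger, trout, frog, hare, kingfisher, heron).
Pick 2: L1 covers 3 new species (otter, bat, deer).
Pick 3: L3 covers 1 new species (moth).
Pick 4: L6 covers 1 new species (newt).
Greedy uses 4 transects. (The true minimum is 3.)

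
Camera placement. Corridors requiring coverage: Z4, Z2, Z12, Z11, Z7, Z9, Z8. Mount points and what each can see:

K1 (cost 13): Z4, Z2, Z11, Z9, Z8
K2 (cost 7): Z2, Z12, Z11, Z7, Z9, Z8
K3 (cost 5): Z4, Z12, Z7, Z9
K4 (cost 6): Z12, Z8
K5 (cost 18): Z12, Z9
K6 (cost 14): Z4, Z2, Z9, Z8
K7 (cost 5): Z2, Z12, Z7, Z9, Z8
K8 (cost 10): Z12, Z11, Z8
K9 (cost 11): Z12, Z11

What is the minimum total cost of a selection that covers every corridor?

K2, K3 cover every corridor at cost 7 + 5 = 12.
Any cover uses at least 2 camera mounts; among all covering selections none totals below 12.
Greedy by coverage-per-cost would pick K7, K3, K2 for 17 — worse than the optimum 12.

12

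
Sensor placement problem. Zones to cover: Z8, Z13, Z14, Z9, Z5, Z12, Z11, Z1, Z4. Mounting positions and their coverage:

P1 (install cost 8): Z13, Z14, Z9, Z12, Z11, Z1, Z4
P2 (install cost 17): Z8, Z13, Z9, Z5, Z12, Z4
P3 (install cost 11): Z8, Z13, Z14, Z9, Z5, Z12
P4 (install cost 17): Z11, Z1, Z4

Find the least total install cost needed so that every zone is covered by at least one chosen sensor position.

19

P1, P3 cover every zone at install cost 8 + 11 = 19.
Any cover uses at least 2 sensor positions; among all covering selections none totals below 19.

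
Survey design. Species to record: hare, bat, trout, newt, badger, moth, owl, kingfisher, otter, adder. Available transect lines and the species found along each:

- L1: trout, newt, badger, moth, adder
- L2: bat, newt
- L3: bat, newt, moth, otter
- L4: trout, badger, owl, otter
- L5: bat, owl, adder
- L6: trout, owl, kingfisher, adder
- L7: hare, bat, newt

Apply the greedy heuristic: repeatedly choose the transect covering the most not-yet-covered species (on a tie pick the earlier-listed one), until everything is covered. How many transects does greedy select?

Pick 1: L1 covers 5 new species (trout, newt, badger, moth, adder).
Pick 2: L3 covers 2 new species (bat, otter).
Pick 3: L6 covers 2 new species (owl, kingfisher).
Pick 4: L7 covers 1 new species (hare).
Greedy uses 4 transects.

4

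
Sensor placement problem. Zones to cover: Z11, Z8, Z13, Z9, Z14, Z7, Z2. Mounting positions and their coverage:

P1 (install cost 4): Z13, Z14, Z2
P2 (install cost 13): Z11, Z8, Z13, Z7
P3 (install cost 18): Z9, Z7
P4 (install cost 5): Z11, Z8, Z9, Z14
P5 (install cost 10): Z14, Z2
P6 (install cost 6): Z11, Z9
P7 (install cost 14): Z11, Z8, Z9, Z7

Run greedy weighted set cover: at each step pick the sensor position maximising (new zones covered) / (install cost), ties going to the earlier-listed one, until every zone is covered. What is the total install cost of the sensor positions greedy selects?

Pick 1: P4 adds 4 new (Z11, Z8, Z9, Z14) at install cost 5 (ratio 4/5).
Pick 2: P1 adds 2 new (Z13, Z2) at install cost 4 (ratio 2/4).
Pick 3: P2 adds 1 new (Z7) at install cost 13 (ratio 1/13).
Greedy total install cost: 5 + 4 + 13 = 22. (The true optimum is 18, so greedy overshoots here.)

22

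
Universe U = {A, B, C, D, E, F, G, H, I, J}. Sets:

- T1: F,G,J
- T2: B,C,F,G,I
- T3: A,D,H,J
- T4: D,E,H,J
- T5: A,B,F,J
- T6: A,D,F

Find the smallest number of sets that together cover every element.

3

T2, T3, T4 together cover {A, B, C, D, E, F, G, H, I, J} — every element.
No 2 of the 6 sets cover everything (all 15 pairs fall short), so 3 is minimum.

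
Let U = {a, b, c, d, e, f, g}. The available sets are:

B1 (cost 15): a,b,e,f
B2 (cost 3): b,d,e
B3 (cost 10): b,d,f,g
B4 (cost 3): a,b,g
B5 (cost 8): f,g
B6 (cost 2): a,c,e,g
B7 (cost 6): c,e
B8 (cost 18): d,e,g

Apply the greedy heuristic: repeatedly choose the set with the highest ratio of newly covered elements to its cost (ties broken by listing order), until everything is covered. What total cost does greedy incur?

Pick 1: B6 adds 4 new (a, c, e, g) at cost 2 (ratio 4/2).
Pick 2: B2 adds 2 new (b, d) at cost 3 (ratio 2/3).
Pick 3: B5 adds 1 new (f) at cost 8 (ratio 1/8).
Greedy total cost: 2 + 3 + 8 = 13. (The true optimum is 12, so greedy overshoots here.)

13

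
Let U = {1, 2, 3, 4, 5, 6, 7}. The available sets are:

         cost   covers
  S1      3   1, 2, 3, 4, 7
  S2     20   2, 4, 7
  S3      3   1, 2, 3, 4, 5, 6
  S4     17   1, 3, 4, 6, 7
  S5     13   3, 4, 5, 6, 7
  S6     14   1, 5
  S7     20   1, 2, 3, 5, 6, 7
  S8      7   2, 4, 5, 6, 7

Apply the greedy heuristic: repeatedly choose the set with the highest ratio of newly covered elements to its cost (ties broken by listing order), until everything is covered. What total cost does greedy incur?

6

Pick 1: S3 adds 6 new (1, 2, 3, 4, 5, 6) at cost 3 (ratio 6/3).
Pick 2: S1 adds 1 new (7) at cost 3 (ratio 1/3).
Greedy total cost: 3 + 3 = 6.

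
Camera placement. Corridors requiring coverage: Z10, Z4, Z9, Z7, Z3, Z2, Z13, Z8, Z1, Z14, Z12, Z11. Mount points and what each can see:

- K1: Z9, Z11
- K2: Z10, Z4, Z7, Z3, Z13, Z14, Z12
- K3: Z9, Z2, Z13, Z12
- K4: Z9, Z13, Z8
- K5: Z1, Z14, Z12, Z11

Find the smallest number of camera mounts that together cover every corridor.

4

K2, K3, K4, K5 together cover {Z10, Z4, Z9, Z7, Z3, Z2, Z13, Z8, Z1, Z14, Z12, Z11} — every corridor.
No 3 of the 5 camera mounts cover everything (all 10 triples fall short), so 4 is minimum.
Greedy (largest uncovered first) would take K2, K1, K3, K4, K5 — 5 camera mounts — but 4 suffice.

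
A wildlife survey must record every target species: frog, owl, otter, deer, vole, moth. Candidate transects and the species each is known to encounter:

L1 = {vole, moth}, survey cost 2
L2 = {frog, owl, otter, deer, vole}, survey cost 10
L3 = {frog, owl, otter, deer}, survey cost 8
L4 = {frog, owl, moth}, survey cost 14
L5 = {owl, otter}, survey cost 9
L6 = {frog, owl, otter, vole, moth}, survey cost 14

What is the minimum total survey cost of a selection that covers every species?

10

L1, L3 cover every species at survey cost 2 + 8 = 10.
Any cover uses at least 2 transects; among all covering selections none totals below 10.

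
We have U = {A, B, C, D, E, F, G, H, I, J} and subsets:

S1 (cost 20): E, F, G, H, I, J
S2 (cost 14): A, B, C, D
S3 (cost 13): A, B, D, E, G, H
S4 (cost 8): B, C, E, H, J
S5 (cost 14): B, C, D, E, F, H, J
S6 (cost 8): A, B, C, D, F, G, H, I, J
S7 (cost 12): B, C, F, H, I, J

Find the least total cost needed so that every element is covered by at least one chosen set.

S4, S6 cover every element at cost 8 + 8 = 16.
Any cover uses at least 2 sets; among all covering selections none totals below 16.

16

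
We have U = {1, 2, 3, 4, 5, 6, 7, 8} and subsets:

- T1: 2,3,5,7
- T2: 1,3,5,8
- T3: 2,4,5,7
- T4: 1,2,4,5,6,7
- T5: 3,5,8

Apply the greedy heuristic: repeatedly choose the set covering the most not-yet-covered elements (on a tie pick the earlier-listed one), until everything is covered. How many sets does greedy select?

Pick 1: T4 covers 6 new elements (1, 2, 4, 5, 6, 7).
Pick 2: T2 covers 2 new elements (3, 8).
Greedy uses 2 sets.

2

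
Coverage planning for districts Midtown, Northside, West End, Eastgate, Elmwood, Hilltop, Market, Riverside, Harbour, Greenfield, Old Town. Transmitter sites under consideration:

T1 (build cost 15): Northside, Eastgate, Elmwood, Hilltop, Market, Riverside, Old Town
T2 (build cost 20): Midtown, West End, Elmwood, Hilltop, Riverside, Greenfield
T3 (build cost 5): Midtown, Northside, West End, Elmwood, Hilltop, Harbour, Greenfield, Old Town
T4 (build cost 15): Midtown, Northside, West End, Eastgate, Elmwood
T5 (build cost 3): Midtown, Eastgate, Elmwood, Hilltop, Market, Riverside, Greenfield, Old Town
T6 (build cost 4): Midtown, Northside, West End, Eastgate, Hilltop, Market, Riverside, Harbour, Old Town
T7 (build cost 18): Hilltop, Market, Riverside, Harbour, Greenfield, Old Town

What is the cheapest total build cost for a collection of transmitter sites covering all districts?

7

T5, T6 cover every district at build cost 3 + 4 = 7.
Any cover uses at least 2 transmitter sites; among all covering selections none totals below 7.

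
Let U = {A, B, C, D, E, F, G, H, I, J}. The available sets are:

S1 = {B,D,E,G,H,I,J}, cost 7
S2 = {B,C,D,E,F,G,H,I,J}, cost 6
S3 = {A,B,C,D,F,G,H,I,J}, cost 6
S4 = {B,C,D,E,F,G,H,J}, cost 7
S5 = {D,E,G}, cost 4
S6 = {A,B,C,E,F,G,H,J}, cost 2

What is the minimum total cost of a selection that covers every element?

8

S2, S6 cover every element at cost 6 + 2 = 8.
Any cover uses at least 2 sets; among all covering selections none totals below 8.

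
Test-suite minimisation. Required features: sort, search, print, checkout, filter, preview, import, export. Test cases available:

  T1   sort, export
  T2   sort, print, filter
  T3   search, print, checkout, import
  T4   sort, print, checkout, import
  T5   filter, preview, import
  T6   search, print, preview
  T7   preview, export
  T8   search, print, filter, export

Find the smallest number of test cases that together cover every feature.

3

T1, T3, T5 together cover {sort, search, print, checkout, filter, preview, import, export} — every feature.
No 2 of the 8 test cases cover everything (all 28 pairs fall short), so 3 is minimum.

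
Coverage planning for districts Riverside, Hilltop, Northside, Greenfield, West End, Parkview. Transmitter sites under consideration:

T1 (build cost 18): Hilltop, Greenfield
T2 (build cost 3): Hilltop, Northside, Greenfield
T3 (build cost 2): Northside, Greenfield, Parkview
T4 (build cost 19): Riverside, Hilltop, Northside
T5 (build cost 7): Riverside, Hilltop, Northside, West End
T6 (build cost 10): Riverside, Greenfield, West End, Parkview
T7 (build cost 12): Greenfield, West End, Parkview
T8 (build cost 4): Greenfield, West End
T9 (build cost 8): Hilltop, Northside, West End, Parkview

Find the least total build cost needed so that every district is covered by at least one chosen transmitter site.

9

T3, T5 cover every district at build cost 2 + 7 = 9.
Any cover uses at least 2 transmitter sites; among all covering selections none totals below 9.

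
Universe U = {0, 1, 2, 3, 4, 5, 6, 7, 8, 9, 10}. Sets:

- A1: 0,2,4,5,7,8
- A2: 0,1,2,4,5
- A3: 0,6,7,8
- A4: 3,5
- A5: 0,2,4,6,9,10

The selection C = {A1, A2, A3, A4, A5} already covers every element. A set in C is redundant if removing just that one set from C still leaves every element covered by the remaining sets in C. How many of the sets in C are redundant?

2

Drop A1: the rest still cover every element — redundant.
Drop A2: 1 uncovered — not redundant.
Drop A3: the rest still cover every element — redundant.
Drop A4: 3 uncovered — not redundant.
Drop A5: 9, 10 uncovered — not redundant.
2 redundant: A1, A3.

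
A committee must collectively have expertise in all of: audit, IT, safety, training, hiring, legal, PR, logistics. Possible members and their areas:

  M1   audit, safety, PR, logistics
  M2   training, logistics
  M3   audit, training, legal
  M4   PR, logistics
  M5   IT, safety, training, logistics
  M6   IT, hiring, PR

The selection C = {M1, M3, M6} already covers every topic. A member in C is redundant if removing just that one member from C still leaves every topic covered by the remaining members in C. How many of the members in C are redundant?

Drop M1: safety, logistics uncovered — not redundant.
Drop M3: training, legal uncovered — not redundant.
Drop M6: IT, hiring uncovered — not redundant.
None of the members in C is redundant.

0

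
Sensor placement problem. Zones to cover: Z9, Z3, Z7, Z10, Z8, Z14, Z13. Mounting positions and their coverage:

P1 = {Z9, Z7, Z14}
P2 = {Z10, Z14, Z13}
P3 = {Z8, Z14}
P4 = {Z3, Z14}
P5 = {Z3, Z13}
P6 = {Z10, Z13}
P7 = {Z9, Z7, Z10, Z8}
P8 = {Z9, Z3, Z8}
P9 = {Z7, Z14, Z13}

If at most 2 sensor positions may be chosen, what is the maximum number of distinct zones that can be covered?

Choosing P2, P7 covers {Z9, Z7, Z10, Z8, Z14, Z13} — 6 zones.
No choice of 2 sensor positions does better; here Z3 is left uncovered.

6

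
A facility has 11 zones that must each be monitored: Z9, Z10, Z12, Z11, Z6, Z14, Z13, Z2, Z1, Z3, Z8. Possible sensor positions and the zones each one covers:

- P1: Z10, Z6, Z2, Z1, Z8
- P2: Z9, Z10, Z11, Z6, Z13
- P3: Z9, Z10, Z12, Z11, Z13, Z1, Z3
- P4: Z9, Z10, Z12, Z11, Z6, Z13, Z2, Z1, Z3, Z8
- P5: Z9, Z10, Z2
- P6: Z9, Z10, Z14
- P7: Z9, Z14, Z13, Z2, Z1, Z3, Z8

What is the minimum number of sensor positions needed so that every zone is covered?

P4, P6 together cover {Z9, Z10, Z12, Z11, Z6, Z14, Z13, Z2, Z1, Z3, Z8} — every zone.
No single sensor position contains all 11 zones, so 2 is optimal.

2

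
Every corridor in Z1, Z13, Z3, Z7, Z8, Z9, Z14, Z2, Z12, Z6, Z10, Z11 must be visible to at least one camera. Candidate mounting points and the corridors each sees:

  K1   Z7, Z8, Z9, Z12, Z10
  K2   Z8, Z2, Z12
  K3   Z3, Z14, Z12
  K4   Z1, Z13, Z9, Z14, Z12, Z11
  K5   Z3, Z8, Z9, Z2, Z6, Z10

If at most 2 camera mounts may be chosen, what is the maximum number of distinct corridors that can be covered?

Choosing K4, K5 covers {Z1, Z13, Z3, Z8, Z9, Z14, Z2, Z12, Z6, Z10, Z11} — 11 corridors.
No choice of 2 camera mounts does better; here Z7 is left uncovered.

11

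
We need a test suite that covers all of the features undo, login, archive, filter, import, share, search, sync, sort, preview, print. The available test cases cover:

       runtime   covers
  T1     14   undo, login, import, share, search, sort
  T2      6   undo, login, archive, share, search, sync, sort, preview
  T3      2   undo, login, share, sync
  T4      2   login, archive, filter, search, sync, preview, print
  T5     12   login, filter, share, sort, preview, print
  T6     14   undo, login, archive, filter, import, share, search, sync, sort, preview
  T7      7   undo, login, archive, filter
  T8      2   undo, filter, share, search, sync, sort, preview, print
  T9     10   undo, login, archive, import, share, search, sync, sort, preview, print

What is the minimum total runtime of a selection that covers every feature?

12

T4, T9 cover every feature at runtime 2 + 10 = 12.
Any cover uses at least 2 test cases; among all covering selections none totals below 12.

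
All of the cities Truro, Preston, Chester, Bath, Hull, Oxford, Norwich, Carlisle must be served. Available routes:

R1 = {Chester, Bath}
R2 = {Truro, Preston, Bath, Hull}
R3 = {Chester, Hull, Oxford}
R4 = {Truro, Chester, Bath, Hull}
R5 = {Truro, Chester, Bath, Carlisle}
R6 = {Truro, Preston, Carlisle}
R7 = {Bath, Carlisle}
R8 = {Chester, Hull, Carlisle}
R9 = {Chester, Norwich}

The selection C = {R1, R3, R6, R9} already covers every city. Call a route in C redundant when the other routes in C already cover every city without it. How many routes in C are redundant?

Drop R1: Bath uncovered — not redundant.
Drop R3: Hull, Oxford uncovered — not redundant.
Drop R6: Truro, Preston, Carlisle uncovered — not redundant.
Drop R9: Norwich uncovered — not redundant.
None of the routes in C is redundant.

0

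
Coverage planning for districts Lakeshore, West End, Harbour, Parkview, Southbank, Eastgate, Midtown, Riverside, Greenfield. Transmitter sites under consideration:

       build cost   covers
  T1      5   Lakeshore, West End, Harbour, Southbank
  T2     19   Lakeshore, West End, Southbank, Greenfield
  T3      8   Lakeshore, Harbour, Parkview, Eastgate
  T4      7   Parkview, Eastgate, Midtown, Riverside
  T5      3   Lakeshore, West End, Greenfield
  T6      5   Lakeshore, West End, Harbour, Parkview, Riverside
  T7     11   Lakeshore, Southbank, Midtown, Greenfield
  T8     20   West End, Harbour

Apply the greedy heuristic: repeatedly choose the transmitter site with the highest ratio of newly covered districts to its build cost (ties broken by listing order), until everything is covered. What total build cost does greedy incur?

20

Pick 1: T5 adds 3 new (Lakeshore, West End, Greenfield) at build cost 3 (ratio 3/3).
Pick 2: T6 adds 3 new (Harbour, Parkview, Riverside) at build cost 5 (ratio 3/5).
Pick 3: T4 adds 2 new (Eastgate, Midtown) at build cost 7 (ratio 2/7).
Pick 4: T1 adds 1 new (Southbank) at build cost 5 (ratio 1/5).
Greedy total build cost: 3 + 5 + 7 + 5 = 20. (The true optimum is 15, so greedy overshoots here.)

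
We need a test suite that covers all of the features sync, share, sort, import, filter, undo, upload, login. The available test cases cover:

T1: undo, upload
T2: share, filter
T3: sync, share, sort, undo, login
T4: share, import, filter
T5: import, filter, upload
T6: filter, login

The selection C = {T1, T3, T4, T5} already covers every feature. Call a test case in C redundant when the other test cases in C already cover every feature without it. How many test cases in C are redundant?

Drop T1: the rest still cover every feature — redundant.
Drop T3: sync, sort, login uncovered — not redundant.
Drop T4: the rest still cover every feature — redundant.
Drop T5: the rest still cover every feature — redundant.
3 redundant: T1, T4, T5.

3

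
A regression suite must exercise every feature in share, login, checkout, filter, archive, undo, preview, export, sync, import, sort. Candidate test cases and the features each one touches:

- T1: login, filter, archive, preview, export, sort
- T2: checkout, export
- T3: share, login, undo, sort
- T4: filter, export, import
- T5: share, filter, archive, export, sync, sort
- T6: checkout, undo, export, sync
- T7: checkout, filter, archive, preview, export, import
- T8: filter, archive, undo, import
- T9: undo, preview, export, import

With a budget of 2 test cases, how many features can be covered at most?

Choosing T3, T7 covers {share, login, checkout, filter, archive, undo, preview, export, import, sort} — 10 features.
No choice of 2 test cases does better; here sync is left uncovered.

10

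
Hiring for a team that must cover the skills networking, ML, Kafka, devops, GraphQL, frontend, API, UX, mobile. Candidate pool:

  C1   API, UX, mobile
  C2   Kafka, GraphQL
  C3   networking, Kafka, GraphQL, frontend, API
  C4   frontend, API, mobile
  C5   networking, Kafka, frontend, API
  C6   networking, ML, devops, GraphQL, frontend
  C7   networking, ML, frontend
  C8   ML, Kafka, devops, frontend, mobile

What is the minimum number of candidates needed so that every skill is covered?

3

C1, C2, C6 together cover {networking, ML, Kafka, devops, GraphQL, frontend, API, UX, mobile} — every skill.
No 2 of the 8 candidates cover everything (all 28 pairs fall short), so 3 is minimum.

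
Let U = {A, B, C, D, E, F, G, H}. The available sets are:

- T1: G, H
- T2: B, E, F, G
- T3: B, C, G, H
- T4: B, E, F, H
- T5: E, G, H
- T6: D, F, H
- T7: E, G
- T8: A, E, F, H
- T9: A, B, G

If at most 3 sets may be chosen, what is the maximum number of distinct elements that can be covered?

8

Choosing T3, T6, T8 covers {A, B, C, D, E, F, G, H} — 8 elements.
That is all 8 elements.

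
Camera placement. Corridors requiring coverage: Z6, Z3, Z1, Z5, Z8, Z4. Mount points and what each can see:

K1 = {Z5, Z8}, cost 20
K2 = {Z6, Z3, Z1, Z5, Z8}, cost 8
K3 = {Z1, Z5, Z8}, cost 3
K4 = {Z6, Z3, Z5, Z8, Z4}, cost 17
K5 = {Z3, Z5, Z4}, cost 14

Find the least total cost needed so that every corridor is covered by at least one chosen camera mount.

K3, K4 cover every corridor at cost 3 + 17 = 20.
Any cover uses at least 2 camera mounts; among all covering selections none totals below 20.

20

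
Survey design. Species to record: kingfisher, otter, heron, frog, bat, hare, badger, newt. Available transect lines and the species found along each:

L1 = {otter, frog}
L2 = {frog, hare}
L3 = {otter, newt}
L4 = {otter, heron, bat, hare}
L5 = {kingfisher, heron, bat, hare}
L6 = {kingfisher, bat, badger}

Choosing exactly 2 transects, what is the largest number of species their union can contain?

Choosing L1, L5 covers {kingfisher, otter, heron, frog, bat, hare} — 6 species.
No choice of 2 transects does better; here badger, newt are left uncovered.

6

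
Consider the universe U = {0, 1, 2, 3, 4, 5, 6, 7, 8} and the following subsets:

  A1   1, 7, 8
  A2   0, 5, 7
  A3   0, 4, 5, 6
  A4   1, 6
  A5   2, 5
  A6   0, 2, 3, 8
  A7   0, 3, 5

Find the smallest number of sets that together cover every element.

3

A1, A3, A6 together cover {0, 1, 2, 3, 4, 5, 6, 7, 8} — every element.
No 2 of the 7 sets cover everything (all 21 pairs fall short), so 3 is minimum.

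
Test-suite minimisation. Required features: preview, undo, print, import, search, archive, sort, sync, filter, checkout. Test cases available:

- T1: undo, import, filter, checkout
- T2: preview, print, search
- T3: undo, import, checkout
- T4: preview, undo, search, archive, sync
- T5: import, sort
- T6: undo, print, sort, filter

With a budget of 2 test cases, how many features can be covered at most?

Choosing T1, T4 covers {preview, undo, import, search, archive, sync, filter, checkout} — 8 features.
No choice of 2 test cases does better; here print, sort are left uncovered.

8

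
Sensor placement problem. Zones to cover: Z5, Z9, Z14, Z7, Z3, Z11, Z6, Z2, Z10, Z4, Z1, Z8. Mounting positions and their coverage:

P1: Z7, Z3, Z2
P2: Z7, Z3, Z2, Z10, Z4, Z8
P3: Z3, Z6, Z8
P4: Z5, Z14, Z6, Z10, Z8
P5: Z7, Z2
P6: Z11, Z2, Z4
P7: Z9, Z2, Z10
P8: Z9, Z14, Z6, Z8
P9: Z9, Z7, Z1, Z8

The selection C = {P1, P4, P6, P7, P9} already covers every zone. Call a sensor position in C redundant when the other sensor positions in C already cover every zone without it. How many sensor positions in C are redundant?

Drop P1: Z3 uncovered — not redundant.
Drop P4: Z5, Z14, Z6 uncovered — not redundant.
Drop P6: Z11, Z4 uncovered — not redundant.
Drop P7: the rest still cover every zone — redundant.
Drop P9: Z1 uncovered — not redundant.
1 redundant: P7.

1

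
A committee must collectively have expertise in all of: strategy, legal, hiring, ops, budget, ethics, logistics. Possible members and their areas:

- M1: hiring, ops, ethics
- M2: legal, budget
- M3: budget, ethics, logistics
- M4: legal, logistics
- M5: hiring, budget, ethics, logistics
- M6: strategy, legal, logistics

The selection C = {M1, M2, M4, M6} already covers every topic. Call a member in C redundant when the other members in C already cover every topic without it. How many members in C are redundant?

1

Drop M1: hiring, ops, ethics uncovered — not redundant.
Drop M2: budget uncovered — not redundant.
Drop M4: the rest still cover every topic — redundant.
Drop M6: strategy uncovered — not redundant.
1 redundant: M4.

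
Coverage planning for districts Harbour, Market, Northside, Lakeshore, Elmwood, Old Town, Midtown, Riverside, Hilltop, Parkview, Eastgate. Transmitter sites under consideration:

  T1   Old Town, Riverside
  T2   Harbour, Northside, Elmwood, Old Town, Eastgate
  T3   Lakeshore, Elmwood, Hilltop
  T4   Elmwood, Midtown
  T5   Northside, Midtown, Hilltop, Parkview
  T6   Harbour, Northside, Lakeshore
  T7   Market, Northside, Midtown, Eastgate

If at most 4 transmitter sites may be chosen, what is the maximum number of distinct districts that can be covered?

Choosing T1, T2, T3, T5 covers {Harbour, Northside, Lakeshore, Elmwood, Old Town, Midtown, Riverside, Hilltop, Parkview, Eastgate} — 10 districts.
No choice of 4 transmitter sites does better; here Market is left uncovered.

10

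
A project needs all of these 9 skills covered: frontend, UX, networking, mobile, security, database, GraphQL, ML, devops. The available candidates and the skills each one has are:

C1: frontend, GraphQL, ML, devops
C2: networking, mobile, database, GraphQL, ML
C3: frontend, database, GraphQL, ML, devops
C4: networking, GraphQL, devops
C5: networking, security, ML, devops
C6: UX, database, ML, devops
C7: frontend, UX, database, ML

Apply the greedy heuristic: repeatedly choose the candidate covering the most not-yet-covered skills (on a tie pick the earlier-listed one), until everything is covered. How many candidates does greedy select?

4

Pick 1: C2 covers 5 new skills (networking, mobile, database, GraphQL, ML).
Pick 2: C1 covers 2 new skills (frontend, devops).
Pick 3: C5 covers 1 new skills (security).
Pick 4: C6 covers 1 new skills (UX).
Greedy uses 4 candidates. (The true minimum is 3.)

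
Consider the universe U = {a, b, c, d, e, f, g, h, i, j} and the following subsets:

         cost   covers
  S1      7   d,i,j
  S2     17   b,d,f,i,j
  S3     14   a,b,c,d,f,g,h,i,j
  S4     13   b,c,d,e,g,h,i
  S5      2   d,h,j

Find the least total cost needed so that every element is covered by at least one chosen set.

S3, S4 cover every element at cost 14 + 13 = 27.
Any cover uses at least 2 sets; among all covering selections none totals below 27.
Greedy by coverage-per-cost would pick S5, S3, S4 for 29 — worse than the optimum 27.

27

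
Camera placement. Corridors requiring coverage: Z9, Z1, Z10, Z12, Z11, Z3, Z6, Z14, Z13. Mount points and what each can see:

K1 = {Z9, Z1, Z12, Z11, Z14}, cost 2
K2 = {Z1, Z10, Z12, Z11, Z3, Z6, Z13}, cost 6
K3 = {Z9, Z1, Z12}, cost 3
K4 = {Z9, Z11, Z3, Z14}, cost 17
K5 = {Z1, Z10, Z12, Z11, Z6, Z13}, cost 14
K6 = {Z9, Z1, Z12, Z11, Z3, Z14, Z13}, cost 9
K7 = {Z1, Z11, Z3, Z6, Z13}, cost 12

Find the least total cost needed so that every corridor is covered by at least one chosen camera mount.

K1, K2 cover every corridor at cost 2 + 6 = 8.
Any cover uses at least 2 camera mounts; among all covering selections none totals below 8.

8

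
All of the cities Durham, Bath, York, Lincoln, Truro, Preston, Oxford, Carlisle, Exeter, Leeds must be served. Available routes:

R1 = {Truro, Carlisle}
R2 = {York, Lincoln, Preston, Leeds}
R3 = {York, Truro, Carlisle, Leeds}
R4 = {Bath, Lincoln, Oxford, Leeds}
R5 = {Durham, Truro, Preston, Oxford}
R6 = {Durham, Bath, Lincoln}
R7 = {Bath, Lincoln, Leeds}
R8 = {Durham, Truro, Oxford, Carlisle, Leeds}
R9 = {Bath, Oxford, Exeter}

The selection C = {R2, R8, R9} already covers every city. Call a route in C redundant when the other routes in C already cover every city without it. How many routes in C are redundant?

0

Drop R2: York, Lincoln, Preston uncovered — not redundant.
Drop R8: Durham, Truro, Carlisle uncovered — not redundant.
Drop R9: Bath, Exeter uncovered — not redundant.
None of the routes in C is redundant.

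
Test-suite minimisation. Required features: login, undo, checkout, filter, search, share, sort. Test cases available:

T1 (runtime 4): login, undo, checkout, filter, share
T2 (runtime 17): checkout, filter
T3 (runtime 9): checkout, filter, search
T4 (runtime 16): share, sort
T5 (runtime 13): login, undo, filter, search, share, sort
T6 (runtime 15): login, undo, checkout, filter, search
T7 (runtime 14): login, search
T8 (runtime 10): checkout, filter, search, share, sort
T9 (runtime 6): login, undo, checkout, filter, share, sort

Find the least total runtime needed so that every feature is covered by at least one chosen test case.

T1, T8 cover every feature at runtime 4 + 10 = 14.
Any cover uses at least 2 test cases; among all covering selections none totals below 14.

14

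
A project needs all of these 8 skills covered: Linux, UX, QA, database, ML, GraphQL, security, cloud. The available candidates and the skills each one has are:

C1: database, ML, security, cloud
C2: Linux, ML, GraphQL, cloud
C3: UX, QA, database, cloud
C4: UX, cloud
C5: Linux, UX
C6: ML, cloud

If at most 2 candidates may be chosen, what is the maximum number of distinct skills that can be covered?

Choosing C2, C3 covers {Linux, UX, QA, database, ML, GraphQL, cloud} — 7 skills.
No choice of 2 candidates does better; here security is left uncovered.

7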